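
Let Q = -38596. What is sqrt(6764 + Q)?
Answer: 2*I*sqrt(7958) ≈ 178.42*I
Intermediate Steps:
sqrt(6764 + Q) = sqrt(6764 - 38596) = sqrt(-31832) = 2*I*sqrt(7958)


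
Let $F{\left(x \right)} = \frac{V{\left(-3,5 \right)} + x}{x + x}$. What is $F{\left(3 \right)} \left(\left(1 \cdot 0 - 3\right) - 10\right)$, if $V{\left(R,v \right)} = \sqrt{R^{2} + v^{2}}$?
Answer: $- \frac{13}{2} - \frac{13 \sqrt{34}}{6} \approx -19.134$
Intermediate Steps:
$F{\left(x \right)} = \frac{x + \sqrt{34}}{2 x}$ ($F{\left(x \right)} = \frac{\sqrt{\left(-3\right)^{2} + 5^{2}} + x}{x + x} = \frac{\sqrt{9 + 25} + x}{2 x} = \left(\sqrt{34} + x\right) \frac{1}{2 x} = \left(x + \sqrt{34}\right) \frac{1}{2 x} = \frac{x + \sqrt{34}}{2 x}$)
$F{\left(3 \right)} \left(\left(1 \cdot 0 - 3\right) - 10\right) = \frac{3 + \sqrt{34}}{2 \cdot 3} \left(\left(1 \cdot 0 - 3\right) - 10\right) = \frac{1}{2} \cdot \frac{1}{3} \left(3 + \sqrt{34}\right) \left(\left(0 - 3\right) - 10\right) = \left(\frac{1}{2} + \frac{\sqrt{34}}{6}\right) \left(-3 - 10\right) = \left(\frac{1}{2} + \frac{\sqrt{34}}{6}\right) \left(-13\right) = - \frac{13}{2} - \frac{13 \sqrt{34}}{6}$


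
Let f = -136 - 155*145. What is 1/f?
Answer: -1/22611 ≈ -4.4226e-5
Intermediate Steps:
f = -22611 (f = -136 - 22475 = -22611)
1/f = 1/(-22611) = -1/22611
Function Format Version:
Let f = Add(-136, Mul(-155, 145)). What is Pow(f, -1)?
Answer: Rational(-1, 22611) ≈ -4.4226e-5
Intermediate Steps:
f = -22611 (f = Add(-136, -22475) = -22611)
Pow(f, -1) = Pow(-22611, -1) = Rational(-1, 22611)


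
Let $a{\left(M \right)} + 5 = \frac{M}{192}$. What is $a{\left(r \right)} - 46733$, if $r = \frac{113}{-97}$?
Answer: $- \frac{870448625}{18624} \approx -46738.0$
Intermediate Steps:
$r = - \frac{113}{97}$ ($r = 113 \left(- \frac{1}{97}\right) = - \frac{113}{97} \approx -1.1649$)
$a{\left(M \right)} = -5 + \frac{M}{192}$
$a{\left(r \right)} - 46733 = \left(-5 + \frac{1}{192} \left(- \frac{113}{97}\right)\right) - 46733 = \left(-5 - \frac{113}{18624}\right) - 46733 = - \frac{93233}{18624} - 46733 = - \frac{870448625}{18624}$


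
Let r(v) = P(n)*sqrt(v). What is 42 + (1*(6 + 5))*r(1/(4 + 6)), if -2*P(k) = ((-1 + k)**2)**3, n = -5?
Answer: 42 - 128304*sqrt(10)/5 ≈ -81105.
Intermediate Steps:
P(k) = -(-1 + k)**6/2
r(v) = -23328*sqrt(v) (r(v) = (-(-1 - 5)**6/2)*sqrt(v) = (-1/2*(-6)**6)*sqrt(v) = (-1/2*46656)*sqrt(v) = -23328*sqrt(v))
42 + (1*(6 + 5))*r(1/(4 + 6)) = 42 + (1*(6 + 5))*(-23328/sqrt(4 + 6)) = 42 + (1*11)*(-23328*sqrt(10)/10) = 42 + 11*(-11664*sqrt(10)/5) = 42 - 128304*sqrt(10)/5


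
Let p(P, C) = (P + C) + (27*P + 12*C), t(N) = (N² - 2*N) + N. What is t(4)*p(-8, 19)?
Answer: 276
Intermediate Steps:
t(N) = N² - N
p(P, C) = 13*C + 28*P (p(P, C) = (C + P) + (12*C + 27*P) = 13*C + 28*P)
t(4)*p(-8, 19) = (4*(-1 + 4))*(13*19 + 28*(-8)) = (4*3)*(247 - 224) = 12*23 = 276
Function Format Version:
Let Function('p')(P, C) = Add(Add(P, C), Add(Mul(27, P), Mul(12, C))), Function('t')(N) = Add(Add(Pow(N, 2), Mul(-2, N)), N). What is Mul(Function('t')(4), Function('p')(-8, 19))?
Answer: 276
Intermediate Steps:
Function('t')(N) = Add(Pow(N, 2), Mul(-1, N))
Function('p')(P, C) = Add(Mul(13, C), Mul(28, P)) (Function('p')(P, C) = Add(Add(C, P), Add(Mul(12, C), Mul(27, P))) = Add(Mul(13, C), Mul(28, P)))
Mul(Function('t')(4), Function('p')(-8, 19)) = Mul(Mul(4, Add(-1, 4)), Add(Mul(13, 19), Mul(28, -8))) = Mul(Mul(4, 3), Add(247, -224)) = Mul(12, 23) = 276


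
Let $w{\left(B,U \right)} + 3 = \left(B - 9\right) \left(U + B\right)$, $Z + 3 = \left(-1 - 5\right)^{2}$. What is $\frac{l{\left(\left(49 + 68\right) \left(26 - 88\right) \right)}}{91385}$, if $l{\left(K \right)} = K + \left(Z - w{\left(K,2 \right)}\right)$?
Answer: $- \frac{52678494}{91385} \approx -576.45$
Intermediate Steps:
$Z = 33$ ($Z = -3 + \left(-1 - 5\right)^{2} = -3 + \left(-6\right)^{2} = -3 + 36 = 33$)
$w{\left(B,U \right)} = -3 + \left(-9 + B\right) \left(B + U\right)$ ($w{\left(B,U \right)} = -3 + \left(B - 9\right) \left(U + B\right) = -3 + \left(-9 + B\right) \left(B + U\right)$)
$l{\left(K \right)} = 54 - K^{2} + 8 K$ ($l{\left(K \right)} = K - \left(-36 - 18 + K^{2} - 9 K + K 2\right) = K - \left(-54 + K^{2} - 7 K\right) = K + \left(33 + \left(21 - K^{2} + 7 K\right)\right) = K + \left(54 - K^{2} + 7 K\right) = 54 - K^{2} + 8 K$)
$\frac{l{\left(\left(49 + 68\right) \left(26 - 88\right) \right)}}{91385} = \frac{54 - \left(\left(49 + 68\right) \left(26 - 88\right)\right)^{2} + 8 \left(49 + 68\right) \left(26 - 88\right)}{91385} = \left(54 - \left(117 \left(-62\right)\right)^{2} + 8 \cdot 117 \left(-62\right)\right) \frac{1}{91385} = \left(54 - \left(-7254\right)^{2} + 8 \left(-7254\right)\right) \frac{1}{91385} = \left(54 - 52620516 - 58032\right) \frac{1}{91385} = \left(-52678494\right) \frac{1}{91385} = - \frac{52678494}{91385}$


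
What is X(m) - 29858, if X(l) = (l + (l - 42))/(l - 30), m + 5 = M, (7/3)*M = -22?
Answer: -9285342/311 ≈ -29856.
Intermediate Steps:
M = -66/7 (M = (3/7)*(-22) = -66/7 ≈ -9.4286)
m = -101/7 (m = -5 - 66/7 = -101/7 ≈ -14.429)
X(l) = (-42 + 2*l)/(-30 + l) (X(l) = (l + (-42 + l))/(-30 + l) = (-42 + 2*l)/(-30 + l))
X(m) - 29858 = 2*(-21 - 101/7)/(-30 - 101/7) - 29858 = 2*(-248/7)/(-311/7) - 29858 = 2*(-7/311)*(-248/7) - 29858 = 496/311 - 29858 = -9285342/311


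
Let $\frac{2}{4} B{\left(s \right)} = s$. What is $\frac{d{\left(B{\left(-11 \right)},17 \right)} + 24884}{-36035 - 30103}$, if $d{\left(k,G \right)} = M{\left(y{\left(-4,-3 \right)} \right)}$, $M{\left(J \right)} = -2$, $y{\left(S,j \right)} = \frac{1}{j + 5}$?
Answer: $- \frac{4147}{11023} \approx -0.37621$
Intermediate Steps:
$y{\left(S,j \right)} = \frac{1}{5 + j}$
$B{\left(s \right)} = 2 s$
$d{\left(k,G \right)} = -2$
$\frac{d{\left(B{\left(-11 \right)},17 \right)} + 24884}{-36035 - 30103} = \frac{-2 + 24884}{-36035 - 30103} = \frac{24882}{-66138} = 24882 \left(- \frac{1}{66138}\right) = - \frac{4147}{11023}$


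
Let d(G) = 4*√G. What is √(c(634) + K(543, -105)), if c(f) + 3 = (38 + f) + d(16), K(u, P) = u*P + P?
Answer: I*√56435 ≈ 237.56*I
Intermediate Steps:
K(u, P) = P + P*u (K(u, P) = P*u + P = P + P*u)
c(f) = 51 + f (c(f) = -3 + ((38 + f) + 4*√16) = -3 + ((38 + f) + 4*4) = -3 + ((38 + f) + 16) = -3 + (54 + f) = 51 + f)
√(c(634) + K(543, -105)) = √((51 + 634) - 105*(1 + 543)) = √(685 - 105*544) = √(685 - 57120) = √(-56435) = I*√56435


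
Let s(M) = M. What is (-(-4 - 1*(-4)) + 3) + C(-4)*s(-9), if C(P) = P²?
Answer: -141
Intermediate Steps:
(-(-4 - 1*(-4)) + 3) + C(-4)*s(-9) = (-(-4 - 1*(-4)) + 3) + (-4)²*(-9) = (-(-4 + 4) + 3) + 16*(-9) = (-1*0 + 3) - 144 = (0 + 3) - 144 = 3 - 144 = -141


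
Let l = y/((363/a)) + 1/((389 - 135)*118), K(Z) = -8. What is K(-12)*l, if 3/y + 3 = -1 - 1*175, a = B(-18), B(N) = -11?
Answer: -63882/14753717 ≈ -0.0043299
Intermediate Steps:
a = -11
y = -3/179 (y = 3/(-3 + (-1 - 1*175)) = 3/(-3 + (-1 - 175)) = 3/(-3 - 176) = 3/(-179) = 3*(-1/179) = -3/179 ≈ -0.016760)
l = 31941/59014868 (l = -3/(179*(363/(-11))) + 1/((389 - 135)*118) = -3/(179*(363*(-1/11))) + (1/118)/254 = -3/179/(-33) + (1/254)*(1/118) = -3/179*(-1/33) + 1/29972 = 1/1969 + 1/29972 = 31941/59014868 ≈ 0.00054124)
K(-12)*l = -8*31941/59014868 = -63882/14753717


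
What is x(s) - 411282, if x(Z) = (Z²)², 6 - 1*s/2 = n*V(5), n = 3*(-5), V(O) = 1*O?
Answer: 688336254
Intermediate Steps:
V(O) = O
n = -15
s = 162 (s = 12 - (-30)*5 = 12 - 2*(-75) = 12 + 150 = 162)
x(Z) = Z⁴
x(s) - 411282 = 162⁴ - 411282 = 688747536 - 411282 = 688336254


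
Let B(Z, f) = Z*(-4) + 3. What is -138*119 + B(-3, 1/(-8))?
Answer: -16407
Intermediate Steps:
B(Z, f) = 3 - 4*Z (B(Z, f) = -4*Z + 3 = 3 - 4*Z)
-138*119 + B(-3, 1/(-8)) = -138*119 + (3 - 4*(-3)) = -16422 + (3 + 12) = -16422 + 15 = -16407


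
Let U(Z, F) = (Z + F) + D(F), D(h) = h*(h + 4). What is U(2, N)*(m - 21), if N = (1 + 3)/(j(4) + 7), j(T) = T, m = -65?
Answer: -41108/121 ≈ -339.74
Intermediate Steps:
D(h) = h*(4 + h)
N = 4/11 (N = (1 + 3)/(4 + 7) = 4/11 ≈ 0.36364)
U(Z, F) = F + Z + F*(4 + F) (U(Z, F) = (Z + F) + F*(4 + F) = (F + Z) + F*(4 + F) = F + Z + F*(4 + F))
U(2, N)*(m - 21) = (4/11 + 2 + 4*(4 + 4/11)/11)*(-65 - 21) = (4/11 + 2 + (4/11)*(48/11))*(-86) = (4/11 + 2 + 192/121)*(-86) = (478/121)*(-86) = -41108/121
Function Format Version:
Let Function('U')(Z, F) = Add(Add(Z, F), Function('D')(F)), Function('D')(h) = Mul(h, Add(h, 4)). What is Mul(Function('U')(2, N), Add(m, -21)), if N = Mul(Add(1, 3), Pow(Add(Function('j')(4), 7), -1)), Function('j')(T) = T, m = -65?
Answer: Rational(-41108, 121) ≈ -339.74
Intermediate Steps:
Function('D')(h) = Mul(h, Add(4, h))
N = Rational(4, 11) (N = Mul(Add(1, 3), Pow(Add(4, 7), -1)) = Mul(4, Pow(11, -1)) = Mul(4, Rational(1, 11)) = Rational(4, 11) ≈ 0.36364)
Function('U')(Z, F) = Add(F, Z, Mul(F, Add(4, F))) (Function('U')(Z, F) = Add(Add(Z, F), Mul(F, Add(4, F))) = Add(Add(F, Z), Mul(F, Add(4, F))) = Add(F, Z, Mul(F, Add(4, F))))
Mul(Function('U')(2, N), Add(m, -21)) = Mul(Add(Rational(4, 11), 2, Mul(Rational(4, 11), Add(4, Rational(4, 11)))), Add(-65, -21)) = Mul(Add(Rational(4, 11), 2, Mul(Rational(4, 11), Rational(48, 11))), -86) = Mul(Add(Rational(4, 11), 2, Rational(192, 121)), -86) = Mul(Rational(478, 121), -86) = Rational(-41108, 121)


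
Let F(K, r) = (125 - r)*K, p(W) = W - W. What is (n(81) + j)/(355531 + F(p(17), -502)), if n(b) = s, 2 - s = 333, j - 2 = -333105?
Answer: -333434/355531 ≈ -0.93785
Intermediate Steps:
p(W) = 0
j = -333103 (j = 2 - 333105 = -333103)
s = -331 (s = 2 - 1*333 = 2 - 333 = -331)
n(b) = -331
F(K, r) = K*(125 - r)
(n(81) + j)/(355531 + F(p(17), -502)) = (-331 - 333103)/(355531 + 0*(125 - 1*(-502))) = -333434/(355531 + 0*(125 + 502)) = -333434/(355531 + 0*627) = -333434/(355531 + 0) = -333434/355531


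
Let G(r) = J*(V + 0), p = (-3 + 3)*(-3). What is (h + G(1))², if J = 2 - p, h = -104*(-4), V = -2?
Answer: 169744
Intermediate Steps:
p = 0 (p = 0*(-3) = 0)
h = 416
J = 2 (J = 2 - 1*0 = 2 + 0 = 2)
G(r) = -4 (G(r) = 2*(-2 + 0) = 2*(-2) = -4)
(h + G(1))² = (416 - 4)² = 412² = 169744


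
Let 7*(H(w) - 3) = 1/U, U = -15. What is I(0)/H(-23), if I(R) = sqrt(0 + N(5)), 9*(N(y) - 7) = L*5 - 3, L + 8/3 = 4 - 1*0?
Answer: 175*sqrt(6)/471 ≈ 0.91011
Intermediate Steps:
L = 4/3 (L = -8/3 + (4 - 1*0) = -8/3 + (4 + 0) = -8/3 + 4 = 4/3 ≈ 1.3333)
N(y) = 200/27 (N(y) = 7 + ((4/3)*5 - 3)/9 = 7 + (20/3 - 3)/9 = 7 + (1/9)*(11/3) = 7 + 11/27 = 200/27)
H(w) = 314/105 (H(w) = 3 + (1/7)/(-15) = 3 + (1/7)*(-1/15) = 3 - 1/105 = 314/105)
I(R) = 10*sqrt(6)/9 (I(R) = sqrt(0 + 200/27) = sqrt(200/27) = 10*sqrt(6)/9)
I(0)/H(-23) = (10*sqrt(6)/9)/(314/105) = (10*sqrt(6)/9)*(105/314) = 175*sqrt(6)/471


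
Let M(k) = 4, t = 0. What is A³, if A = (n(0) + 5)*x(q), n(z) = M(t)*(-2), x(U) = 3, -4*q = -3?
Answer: -729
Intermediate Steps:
q = ¾ (q = -¼*(-3) = ¾ ≈ 0.75000)
n(z) = -8 (n(z) = 4*(-2) = -8)
A = -9 (A = (-8 + 5)*3 = -3*3 = -9)
A³ = (-9)³ = -729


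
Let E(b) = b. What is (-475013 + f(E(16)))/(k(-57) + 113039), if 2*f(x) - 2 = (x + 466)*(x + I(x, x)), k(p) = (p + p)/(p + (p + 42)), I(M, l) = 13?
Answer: -5616276/1356487 ≈ -4.1403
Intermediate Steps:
k(p) = 2*p/(42 + 2*p) (k(p) = (2*p)/(p + (42 + p)) = (2*p)/(42 + 2*p) = 2*p/(42 + 2*p))
f(x) = 1 + (13 + x)*(466 + x)/2 (f(x) = 1 + ((x + 466)*(x + 13))/2 = 1 + ((466 + x)*(13 + x))/2 = 1 + ((13 + x)*(466 + x))/2 = 1 + (13 + x)*(466 + x)/2)
(-475013 + f(E(16)))/(k(-57) + 113039) = (-475013 + (3030 + (½)*16² + (479/2)*16))/(-57/(21 - 57) + 113039) = (-475013 + (3030 + (½)*256 + 3832))/(-57/(-36) + 113039) = (-475013 + (3030 + 128 + 3832))/(-57*(-1/36) + 113039) = (-475013 + 6990)/(19/12 + 113039) = -468023/1356487/12 = -468023*12/1356487 = -5616276/1356487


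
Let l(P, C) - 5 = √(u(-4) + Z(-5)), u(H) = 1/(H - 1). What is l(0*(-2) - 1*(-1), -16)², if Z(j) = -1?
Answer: (25 + I*√30)²/25 ≈ 23.8 + 10.954*I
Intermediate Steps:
u(H) = 1/(-1 + H)
l(P, C) = 5 + I*√30/5 (l(P, C) = 5 + √(1/(-1 - 4) - 1) = 5 + √(1/(-5) - 1) = 5 + √(-⅕ - 1) = 5 + √(-6/5) = 5 + I*√30/5)
l(0*(-2) - 1*(-1), -16)² = (5 + I*√30/5)²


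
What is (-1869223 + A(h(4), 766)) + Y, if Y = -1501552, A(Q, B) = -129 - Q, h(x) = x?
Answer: -3370908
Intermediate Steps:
(-1869223 + A(h(4), 766)) + Y = (-1869223 + (-129 - 1*4)) - 1501552 = (-1869223 + (-129 - 4)) - 1501552 = (-1869223 - 133) - 1501552 = -1869356 - 1501552 = -3370908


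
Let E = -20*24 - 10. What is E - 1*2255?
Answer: -2745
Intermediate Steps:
E = -490 (E = -480 - 10 = -490)
E - 1*2255 = -490 - 1*2255 = -490 - 2255 = -2745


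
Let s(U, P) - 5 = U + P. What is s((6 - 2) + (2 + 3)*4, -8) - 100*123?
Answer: -12279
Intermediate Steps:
s(U, P) = 5 + P + U (s(U, P) = 5 + (U + P) = 5 + (P + U) = 5 + P + U)
s((6 - 2) + (2 + 3)*4, -8) - 100*123 = (5 - 8 + ((6 - 2) + (2 + 3)*4)) - 100*123 = (5 - 8 + (4 + 5*4)) - 12300 = (5 - 8 + (4 + 20)) - 12300 = (5 - 8 + 24) - 12300 = 21 - 12300 = -12279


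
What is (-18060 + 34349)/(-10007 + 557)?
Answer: -2327/1350 ≈ -1.7237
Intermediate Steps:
(-18060 + 34349)/(-10007 + 557) = 16289/(-9450) = 16289*(-1/9450) = -2327/1350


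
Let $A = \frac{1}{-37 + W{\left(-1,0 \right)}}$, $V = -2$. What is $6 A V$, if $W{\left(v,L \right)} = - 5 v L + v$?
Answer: $\frac{6}{19} \approx 0.31579$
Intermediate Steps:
$W{\left(v,L \right)} = v - 5 L v$ ($W{\left(v,L \right)} = - 5 L v + v = v - 5 L v$)
$A = - \frac{1}{38}$ ($A = \frac{1}{-37 - \left(1 - 0\right)} = \frac{1}{-37 - \left(1 + 0\right)} = \frac{1}{-37 - 1} = \frac{1}{-38} = - \frac{1}{38} \approx -0.026316$)
$6 A V = 6 \left(- \frac{1}{38}\right) \left(-2\right) = \left(- \frac{3}{19}\right) \left(-2\right) = \frac{6}{19}$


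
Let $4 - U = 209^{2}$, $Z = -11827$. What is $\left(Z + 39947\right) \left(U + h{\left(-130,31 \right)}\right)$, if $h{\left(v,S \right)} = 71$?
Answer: $-1226200720$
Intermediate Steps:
$U = -43677$ ($U = 4 - 209^{2} = 4 - 43681 = -43677$)
$\left(Z + 39947\right) \left(U + h{\left(-130,31 \right)}\right) = \left(-11827 + 39947\right) \left(-43677 + 71\right) = 28120 \left(-43606\right) = -1226200720$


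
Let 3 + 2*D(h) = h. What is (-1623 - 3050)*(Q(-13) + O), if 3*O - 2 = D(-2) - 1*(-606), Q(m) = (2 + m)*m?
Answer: -9668437/6 ≈ -1.6114e+6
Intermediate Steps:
D(h) = -3/2 + h/2
Q(m) = m*(2 + m)
O = 1211/6 (O = 2/3 + ((-3/2 + (1/2)*(-2)) - 1*(-606))/3 = 2/3 + ((-3/2 - 1) + 606)/3 = 2/3 + (-5/2 + 606)/3 = 2/3 + (1/3)*(1207/2) = 2/3 + 1207/6 = 1211/6 ≈ 201.83)
(-1623 - 3050)*(Q(-13) + O) = (-1623 - 3050)*(-13*(2 - 13) + 1211/6) = -4673*(-13*(-11) + 1211/6) = -4673*(143 + 1211/6) = -4673*2069/6 = -9668437/6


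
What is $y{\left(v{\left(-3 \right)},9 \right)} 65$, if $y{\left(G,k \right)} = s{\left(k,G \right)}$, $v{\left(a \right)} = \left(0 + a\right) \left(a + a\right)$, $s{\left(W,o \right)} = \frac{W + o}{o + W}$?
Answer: $65$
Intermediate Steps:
$s{\left(W,o \right)} = 1$ ($s{\left(W,o \right)} = \frac{W + o}{W + o} = 1$)
$v{\left(a \right)} = 2 a^{2}$ ($v{\left(a \right)} = a 2 a = 2 a^{2}$)
$y{\left(G,k \right)} = 1$
$y{\left(v{\left(-3 \right)},9 \right)} 65 = 1 \cdot 65 = 65$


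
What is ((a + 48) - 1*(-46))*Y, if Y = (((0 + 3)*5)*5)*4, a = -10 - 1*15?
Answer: 20700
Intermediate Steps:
a = -25 (a = -10 - 15 = -25)
Y = 300 (Y = ((3*5)*5)*4 = (15*5)*4 = 75*4 = 300)
((a + 48) - 1*(-46))*Y = ((-25 + 48) - 1*(-46))*300 = (23 + 46)*300 = 69*300 = 20700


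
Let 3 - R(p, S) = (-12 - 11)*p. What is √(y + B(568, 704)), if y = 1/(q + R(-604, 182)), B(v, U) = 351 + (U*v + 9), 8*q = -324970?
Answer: 2*√4756945196787457/218041 ≈ 632.64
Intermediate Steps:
R(p, S) = 3 + 23*p (R(p, S) = 3 - (-12 - 11)*p = 3 - (-23)*p = 3 + 23*p)
q = -162485/4 (q = (⅛)*(-324970) = -162485/4 ≈ -40621.)
B(v, U) = 360 + U*v (B(v, U) = 351 + (9 + U*v) = 360 + U*v)
y = -4/218041 (y = 1/(-162485/4 + (3 + 23*(-604))) = 1/(-162485/4 + (3 - 13892)) = 1/(-162485/4 - 13889) = 1/(-218041/4) = -4/218041 ≈ -1.8345e-5)
√(y + B(568, 704)) = √(-4/218041 + (360 + 704*568)) = √(-4/218041 + (360 + 399872)) = √(-4/218041 + 400232) = √(87266985508/218041) = 2*√4756945196787457/218041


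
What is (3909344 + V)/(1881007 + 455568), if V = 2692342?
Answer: 6601686/2336575 ≈ 2.8254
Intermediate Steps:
(3909344 + V)/(1881007 + 455568) = (3909344 + 2692342)/(1881007 + 455568) = 6601686/2336575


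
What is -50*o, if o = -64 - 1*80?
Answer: 7200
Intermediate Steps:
o = -144 (o = -64 - 80 = -144)
-50*o = -50*(-144) = 7200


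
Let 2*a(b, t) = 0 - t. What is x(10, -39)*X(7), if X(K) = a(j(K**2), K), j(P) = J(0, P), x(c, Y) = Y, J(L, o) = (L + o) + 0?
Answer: 273/2 ≈ 136.50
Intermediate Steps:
J(L, o) = L + o
j(P) = P (j(P) = 0 + P = P)
a(b, t) = -t/2 (a(b, t) = (0 - t)/2 = (-t)/2 = -t/2)
X(K) = -K/2
x(10, -39)*X(7) = -(-39)*7/2 = -39*(-7/2) = 273/2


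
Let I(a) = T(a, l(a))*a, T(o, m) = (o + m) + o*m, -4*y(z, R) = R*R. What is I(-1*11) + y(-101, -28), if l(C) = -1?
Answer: -185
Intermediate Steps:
y(z, R) = -R**2/4 (y(z, R) = -R*R/4 = -R**2/4)
T(o, m) = m + o + m*o (T(o, m) = (m + o) + m*o = m + o + m*o)
I(a) = -a (I(a) = (-1 + a - a)*a = -a)
I(-1*11) + y(-101, -28) = -(-1)*11 - 1/4*(-28)**2 = -1*(-11) - 1/4*784 = 11 - 196 = -185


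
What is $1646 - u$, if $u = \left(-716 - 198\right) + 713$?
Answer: $1847$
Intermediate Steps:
$u = -201$ ($u = -914 + 713 = -201$)
$1646 - u = 1646 - -201 = 1646 + 201 = 1847$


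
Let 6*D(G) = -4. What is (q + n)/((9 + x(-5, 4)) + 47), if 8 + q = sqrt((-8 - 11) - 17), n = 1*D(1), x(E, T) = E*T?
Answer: -13/54 + I/6 ≈ -0.24074 + 0.16667*I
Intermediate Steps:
D(G) = -2/3 (D(G) = (1/6)*(-4) = -2/3)
n = -2/3 (n = 1*(-2/3) = -2/3 ≈ -0.66667)
q = -8 + 6*I (q = -8 + sqrt((-8 - 11) - 17) = -8 + sqrt(-19 - 17) = -8 + sqrt(-36) = -8 + 6*I ≈ -8.0 + 6.0*I)
(q + n)/((9 + x(-5, 4)) + 47) = ((-8 + 6*I) - 2/3)/((9 - 5*4) + 47) = (-26/3 + 6*I)/((9 - 20) + 47) = (-26/3 + 6*I)/(-11 + 47) = (-26/3 + 6*I)/36 = (-26/3 + 6*I)*(1/36) = -13/54 + I/6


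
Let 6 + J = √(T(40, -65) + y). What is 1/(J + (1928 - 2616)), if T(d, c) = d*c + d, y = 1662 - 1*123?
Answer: -694/482657 - I*√1021/482657 ≈ -0.0014379 - 6.6202e-5*I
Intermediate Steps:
y = 1539 (y = 1662 - 123 = 1539)
T(d, c) = d + c*d (T(d, c) = c*d + d = d + c*d)
J = -6 + I*√1021 (J = -6 + √(40*(1 - 65) + 1539) = -6 + √(40*(-64) + 1539) = -6 + √(-2560 + 1539) = -6 + √(-1021) = -6 + I*√1021 ≈ -6.0 + 31.953*I)
1/(J + (1928 - 2616)) = 1/((-6 + I*√1021) + (1928 - 2616)) = 1/((-6 + I*√1021) - 688) = 1/(-694 + I*√1021)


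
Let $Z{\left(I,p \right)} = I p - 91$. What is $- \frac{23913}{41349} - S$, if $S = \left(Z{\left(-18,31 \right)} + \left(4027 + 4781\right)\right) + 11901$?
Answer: $- \frac{276494951}{13783} \approx -20061.0$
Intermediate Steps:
$Z{\left(I,p \right)} = -91 + I p$
$S = 20060$ ($S = \left(\left(-91 - 558\right) + \left(4027 + 4781\right)\right) + 11901 = \left(\left(-91 - 558\right) + 8808\right) + 11901 = \left(-649 + 8808\right) + 11901 = 8159 + 11901 = 20060$)
$- \frac{23913}{41349} - S = - \frac{23913}{41349} - 20060 = \left(-23913\right) \frac{1}{41349} - 20060 = - \frac{7971}{13783} - 20060 = - \frac{276494951}{13783}$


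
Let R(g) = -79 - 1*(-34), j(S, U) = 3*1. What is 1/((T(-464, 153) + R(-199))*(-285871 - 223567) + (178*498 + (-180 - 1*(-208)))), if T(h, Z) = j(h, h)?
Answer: 1/21485068 ≈ 4.6544e-8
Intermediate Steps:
j(S, U) = 3
T(h, Z) = 3
R(g) = -45 (R(g) = -79 + 34 = -45)
1/((T(-464, 153) + R(-199))*(-285871 - 223567) + (178*498 + (-180 - 1*(-208)))) = 1/((3 - 45)*(-285871 - 223567) + (178*498 + (-180 - 1*(-208)))) = 1/(-42*(-509438) + (88644 + (-180 + 208))) = 1/(21396396 + (88644 + 28)) = 1/(21396396 + 88672) = 1/21485068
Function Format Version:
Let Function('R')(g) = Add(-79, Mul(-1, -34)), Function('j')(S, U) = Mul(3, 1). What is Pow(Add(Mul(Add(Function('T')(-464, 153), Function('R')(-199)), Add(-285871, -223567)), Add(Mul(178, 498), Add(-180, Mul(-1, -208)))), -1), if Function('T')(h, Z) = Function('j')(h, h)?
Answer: Rational(1, 21485068) ≈ 4.6544e-8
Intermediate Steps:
Function('j')(S, U) = 3
Function('T')(h, Z) = 3
Function('R')(g) = -45 (Function('R')(g) = Add(-79, 34) = -45)
Pow(Add(Mul(Add(Function('T')(-464, 153), Function('R')(-199)), Add(-285871, -223567)), Add(Mul(178, 498), Add(-180, Mul(-1, -208)))), -1) = Pow(Add(Mul(Add(3, -45), Add(-285871, -223567)), Add(Mul(178, 498), Add(-180, Mul(-1, -208)))), -1) = Pow(Add(Mul(-42, -509438), Add(88644, Add(-180, 208))), -1) = Pow(Add(21396396, Add(88644, 28)), -1) = Pow(Add(21396396, 88672), -1) = Pow(21485068, -1) = Rational(1, 21485068)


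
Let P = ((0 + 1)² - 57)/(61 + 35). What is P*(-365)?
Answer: 2555/12 ≈ 212.92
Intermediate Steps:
P = -7/12 (P = (1² - 57)/96 = (1 - 57)*(1/96) = -56*1/96 = -7/12 ≈ -0.58333)
P*(-365) = -7/12*(-365) = 2555/12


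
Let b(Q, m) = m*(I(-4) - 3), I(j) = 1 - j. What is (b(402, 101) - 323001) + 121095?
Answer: -201704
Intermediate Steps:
b(Q, m) = 2*m (b(Q, m) = m*((1 - 1*(-4)) - 3) = m*((1 + 4) - 3) = m*(5 - 3) = m*2 = 2*m)
(b(402, 101) - 323001) + 121095 = (2*101 - 323001) + 121095 = (202 - 323001) + 121095 = -322799 + 121095 = -201704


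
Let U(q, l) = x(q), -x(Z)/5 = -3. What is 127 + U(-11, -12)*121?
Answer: 1942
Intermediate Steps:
x(Z) = 15 (x(Z) = -5*(-3) = 15)
U(q, l) = 15
127 + U(-11, -12)*121 = 127 + 15*121 = 127 + 1815 = 1942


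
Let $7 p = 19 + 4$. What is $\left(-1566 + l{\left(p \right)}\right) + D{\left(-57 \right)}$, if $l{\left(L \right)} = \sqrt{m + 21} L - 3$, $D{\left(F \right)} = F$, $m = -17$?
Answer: $- \frac{11336}{7} \approx -1619.4$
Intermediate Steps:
$p = \frac{23}{7}$ ($p = \frac{19 + 4}{7} = \frac{1}{7} \cdot 23 = \frac{23}{7} \approx 3.2857$)
$l{\left(L \right)} = -3 + 2 L$ ($l{\left(L \right)} = \sqrt{-17 + 21} L - 3 = \sqrt{4} L - 3 = 2 L - 3 = -3 + 2 L$)
$\left(-1566 + l{\left(p \right)}\right) + D{\left(-57 \right)} = \left(-1566 + \left(-3 + 2 \cdot \frac{23}{7}\right)\right) - 57 = \left(-1566 + \left(-3 + \frac{46}{7}\right)\right) - 57 = \left(-1566 + \frac{25}{7}\right) - 57 = - \frac{10937}{7} - 57 = - \frac{11336}{7}$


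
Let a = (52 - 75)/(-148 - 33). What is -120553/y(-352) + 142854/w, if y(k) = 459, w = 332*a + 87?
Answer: 9049276667/10732797 ≈ 843.14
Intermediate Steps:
a = 23/181 (a = -23/(-181) = -23*(-1/181) = 23/181 ≈ 0.12707)
w = 23383/181 (w = 332*(23/181) + 87 = 7636/181 + 87 = 23383/181 ≈ 129.19)
-120553/y(-352) + 142854/w = -120553/459 + 142854/(23383/181) = -120553*1/459 + 142854*(181/23383) = -120553/459 + 25856574/23383 = 9049276667/10732797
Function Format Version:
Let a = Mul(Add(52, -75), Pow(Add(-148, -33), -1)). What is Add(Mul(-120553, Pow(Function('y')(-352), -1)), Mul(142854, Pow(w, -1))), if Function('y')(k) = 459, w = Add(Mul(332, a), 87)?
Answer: Rational(9049276667, 10732797) ≈ 843.14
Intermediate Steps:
a = Rational(23, 181) (a = Mul(-23, Pow(-181, -1)) = Mul(-23, Rational(-1, 181)) = Rational(23, 181) ≈ 0.12707)
w = Rational(23383, 181) (w = Add(Mul(332, Rational(23, 181)), 87) = Add(Rational(7636, 181), 87) = Rational(23383, 181) ≈ 129.19)
Add(Mul(-120553, Pow(Function('y')(-352), -1)), Mul(142854, Pow(w, -1))) = Add(Mul(-120553, Pow(459, -1)), Mul(142854, Pow(Rational(23383, 181), -1))) = Add(Mul(-120553, Rational(1, 459)), Mul(142854, Rational(181, 23383))) = Add(Rational(-120553, 459), Rational(25856574, 23383)) = Rational(9049276667, 10732797)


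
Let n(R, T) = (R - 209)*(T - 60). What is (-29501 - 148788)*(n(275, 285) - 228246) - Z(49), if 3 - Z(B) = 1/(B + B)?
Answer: 3728523625219/98 ≈ 3.8046e+10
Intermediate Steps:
Z(B) = 3 - 1/(2*B) (Z(B) = 3 - 1/(B + B) = 3 - 1/(2*B))
n(R, T) = (-209 + R)*(-60 + T)
(-29501 - 148788)*(n(275, 285) - 228246) - Z(49) = (-29501 - 148788)*((12540 - 209*285 - 60*275 + 275*285) - 228246) - (3 - ½/49) = -178289*((12540 - 59565 - 16500 + 78375) - 228246) - (3 - ½*1/49) = -178289*(14850 - 228246) - (3 - 1/98) = -178289*(-213396) - 1*293/98 = 38046159444 - 293/98 = 3728523625219/98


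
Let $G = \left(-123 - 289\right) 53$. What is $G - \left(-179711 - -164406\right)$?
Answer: $-6531$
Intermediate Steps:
$G = -21836$ ($G = \left(-412\right) 53 = -21836$)
$G - \left(-179711 - -164406\right) = -21836 - \left(-179711 - -164406\right) = -21836 - \left(-179711 + 164406\right) = -21836 - -15305 = -21836 + 15305 = -6531$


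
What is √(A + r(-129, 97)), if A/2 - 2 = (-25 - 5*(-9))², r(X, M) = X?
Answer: 15*√3 ≈ 25.981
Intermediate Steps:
A = 804 (A = 4 + 2*(-25 - 5*(-9))² = 4 + 2*(-25 + 45)² = 4 + 2*20² = 4 + 2*400 = 4 + 800 = 804)
√(A + r(-129, 97)) = √(804 - 129) = √675 = 15*√3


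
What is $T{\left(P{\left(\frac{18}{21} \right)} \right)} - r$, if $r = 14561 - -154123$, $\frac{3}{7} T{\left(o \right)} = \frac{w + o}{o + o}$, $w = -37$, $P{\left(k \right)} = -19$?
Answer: $- \frac{9614792}{57} \approx -1.6868 \cdot 10^{5}$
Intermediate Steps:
$T{\left(o \right)} = \frac{7 \left(-37 + o\right)}{6 o}$ ($T{\left(o \right)} = \frac{7 \frac{-37 + o}{o + o}}{3} = \frac{7 \frac{-37 + o}{2 o}}{3} = \frac{7 \left(-37 + o\right)}{6 o}$)
$r = 168684$ ($r = 14561 + 154123 = 168684$)
$T{\left(P{\left(\frac{18}{21} \right)} \right)} - r = \frac{7 \left(-37 - 19\right)}{6 \left(-19\right)} - 168684 = \frac{7}{6} \left(- \frac{1}{19}\right) \left(-56\right) - 168684 = \frac{196}{57} - 168684 = - \frac{9614792}{57}$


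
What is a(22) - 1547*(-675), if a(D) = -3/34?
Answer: 35503647/34 ≈ 1.0442e+6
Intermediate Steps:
a(D) = -3/34 (a(D) = -3*1/34 = -3/34)
a(22) - 1547*(-675) = -3/34 - 1547*(-675) = -3/34 + 1044225 = 35503647/34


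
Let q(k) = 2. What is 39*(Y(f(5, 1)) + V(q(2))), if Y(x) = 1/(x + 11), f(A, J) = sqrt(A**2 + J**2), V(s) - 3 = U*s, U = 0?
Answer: 11544/95 - 39*sqrt(26)/95 ≈ 119.42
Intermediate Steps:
V(s) = 3 (V(s) = 3 + 0*s = 3 + 0 = 3)
Y(x) = 1/(11 + x)
39*(Y(f(5, 1)) + V(q(2))) = 39*(1/(11 + sqrt(5**2 + 1**2)) + 3) = 39*(1/(11 + sqrt(25 + 1)) + 3) = 39*(1/(11 + sqrt(26)) + 3) = 39*(3 + 1/(11 + sqrt(26))) = 117 + 39/(11 + sqrt(26))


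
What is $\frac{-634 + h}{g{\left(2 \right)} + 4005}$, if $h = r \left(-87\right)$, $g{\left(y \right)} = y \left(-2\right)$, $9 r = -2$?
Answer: $- \frac{1844}{12003} \approx -0.15363$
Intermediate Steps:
$r = - \frac{2}{9}$ ($r = \frac{1}{9} \left(-2\right) = - \frac{2}{9} \approx -0.22222$)
$g{\left(y \right)} = - 2 y$
$h = \frac{58}{3}$ ($h = \left(- \frac{2}{9}\right) \left(-87\right) = \frac{58}{3} \approx 19.333$)
$\frac{-634 + h}{g{\left(2 \right)} + 4005} = \frac{-634 + \frac{58}{3}}{\left(-2\right) 2 + 4005} = - \frac{1844}{3 \left(-4 + 4005\right)} = - \frac{1844}{3 \cdot 4001} = \left(- \frac{1844}{3}\right) \frac{1}{4001} = - \frac{1844}{12003}$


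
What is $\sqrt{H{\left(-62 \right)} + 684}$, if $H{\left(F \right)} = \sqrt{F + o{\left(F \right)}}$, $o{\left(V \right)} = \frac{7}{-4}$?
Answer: $\frac{\sqrt{2736 + 2 i \sqrt{255}}}{2} \approx 26.154 + 0.15264 i$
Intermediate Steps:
$o{\left(V \right)} = - \frac{7}{4}$ ($o{\left(V \right)} = 7 \left(- \frac{1}{4}\right) = - \frac{7}{4}$)
$H{\left(F \right)} = \sqrt{- \frac{7}{4} + F}$ ($H{\left(F \right)} = \sqrt{F - \frac{7}{4}} = \sqrt{- \frac{7}{4} + F}$)
$\sqrt{H{\left(-62 \right)} + 684} = \sqrt{\frac{\sqrt{-7 + 4 \left(-62\right)}}{2} + 684} = \sqrt{\frac{\sqrt{-7 - 248}}{2} + 684} = \sqrt{\frac{\sqrt{-255}}{2} + 684} = \sqrt{\frac{i \sqrt{255}}{2} + 684} = \sqrt{684 + \frac{i \sqrt{255}}{2}}$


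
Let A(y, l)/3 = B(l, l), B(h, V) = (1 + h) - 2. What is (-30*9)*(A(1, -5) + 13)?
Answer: 1350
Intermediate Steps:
B(h, V) = -1 + h
A(y, l) = -3 + 3*l (A(y, l) = 3*(-1 + l) = -3 + 3*l)
(-30*9)*(A(1, -5) + 13) = (-30*9)*((-3 + 3*(-5)) + 13) = -270*((-3 - 15) + 13) = -270*(-18 + 13) = -270*(-5) = 1350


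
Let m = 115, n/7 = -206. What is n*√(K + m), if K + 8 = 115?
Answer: -1442*√222 ≈ -21485.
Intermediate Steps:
n = -1442 (n = 7*(-206) = -1442)
K = 107 (K = -8 + 115 = 107)
n*√(K + m) = -1442*√(107 + 115) = -1442*√222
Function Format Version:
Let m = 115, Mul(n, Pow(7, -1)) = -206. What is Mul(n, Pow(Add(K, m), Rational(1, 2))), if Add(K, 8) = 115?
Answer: Mul(-1442, Pow(222, Rational(1, 2))) ≈ -21485.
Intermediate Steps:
n = -1442 (n = Mul(7, -206) = -1442)
K = 107 (K = Add(-8, 115) = 107)
Mul(n, Pow(Add(K, m), Rational(1, 2))) = Mul(-1442, Pow(Add(107, 115), Rational(1, 2))) = Mul(-1442, Pow(222, Rational(1, 2)))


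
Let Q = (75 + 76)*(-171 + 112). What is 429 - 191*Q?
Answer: 1702048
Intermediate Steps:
Q = -8909 (Q = 151*(-59) = -8909)
429 - 191*Q = 429 - 191*(-8909) = 429 + 1701619 = 1702048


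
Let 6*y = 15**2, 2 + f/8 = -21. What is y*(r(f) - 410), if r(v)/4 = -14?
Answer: -17475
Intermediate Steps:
f = -184 (f = -16 + 8*(-21) = -16 - 168 = -184)
y = 75/2 (y = (1/6)*15**2 = (1/6)*225 = 75/2 ≈ 37.500)
r(v) = -56 (r(v) = 4*(-14) = -56)
y*(r(f) - 410) = 75*(-56 - 410)/2 = (75/2)*(-466) = -17475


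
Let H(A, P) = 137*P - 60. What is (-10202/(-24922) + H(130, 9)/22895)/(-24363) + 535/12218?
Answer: 3716982740741711/84922824439340730 ≈ 0.043769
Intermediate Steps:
H(A, P) = -60 + 137*P
(-10202/(-24922) + H(130, 9)/22895)/(-24363) + 535/12218 = (-10202/(-24922) + (-60 + 137*9)/22895)/(-24363) + 535/12218 = (-10202*(-1/24922) + (-60 + 1233)*(1/22895))*(-1/24363) + 535*(1/12218) = (5101/12461 + 1173*(1/22895))*(-1/24363) + 535/12218 = (5101/12461 + 1173/22895)*(-1/24363) + 535/12218 = (131404148/285294595)*(-1/24363) + 535/12218 = -131404148/6950632217985 + 535/12218 = 3716982740741711/84922824439340730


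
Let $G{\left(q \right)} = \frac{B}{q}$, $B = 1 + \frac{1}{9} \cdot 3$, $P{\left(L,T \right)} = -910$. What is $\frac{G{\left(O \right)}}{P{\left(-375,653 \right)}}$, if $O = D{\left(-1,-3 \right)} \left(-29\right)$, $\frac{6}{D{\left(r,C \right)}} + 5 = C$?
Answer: $- \frac{8}{118755} \approx -6.7366 \cdot 10^{-5}$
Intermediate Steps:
$D{\left(r,C \right)} = \frac{6}{-5 + C}$
$B = \frac{4}{3}$ ($B = 1 + \frac{1}{9} \cdot 3 = 1 + \frac{1}{3} = \frac{4}{3} \approx 1.3333$)
$O = \frac{87}{4}$ ($O = \frac{6}{-5 - 3} \left(-29\right) = \frac{6}{-8} \left(-29\right) = 6 \left(- \frac{1}{8}\right) \left(-29\right) = \left(- \frac{3}{4}\right) \left(-29\right) = \frac{87}{4} \approx 21.75$)
$G{\left(q \right)} = \frac{4}{3 q}$
$\frac{G{\left(O \right)}}{P{\left(-375,653 \right)}} = \frac{\frac{4}{3} \frac{1}{\frac{87}{4}}}{-910} = \frac{4}{3} \cdot \frac{4}{87} \left(- \frac{1}{910}\right) = \frac{16}{261} \left(- \frac{1}{910}\right) = - \frac{8}{118755}$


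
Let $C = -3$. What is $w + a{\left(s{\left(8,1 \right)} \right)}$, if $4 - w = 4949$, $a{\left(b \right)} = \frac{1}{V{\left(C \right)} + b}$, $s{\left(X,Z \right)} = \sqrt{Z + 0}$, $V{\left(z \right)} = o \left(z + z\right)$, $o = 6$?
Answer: $- \frac{173076}{35} \approx -4945.0$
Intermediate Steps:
$V{\left(z \right)} = 12 z$ ($V{\left(z \right)} = 6 \left(z + z\right) = 6 \cdot 2 z = 12 z$)
$s{\left(X,Z \right)} = \sqrt{Z}$
$a{\left(b \right)} = \frac{1}{-36 + b}$ ($a{\left(b \right)} = \frac{1}{12 \left(-3\right) + b} = \frac{1}{-36 + b}$)
$w = -4945$ ($w = 4 - 4949 = -4945$)
$w + a{\left(s{\left(8,1 \right)} \right)} = -4945 + \frac{1}{-36 + \sqrt{1}} = -4945 + \frac{1}{-36 + 1} = -4945 + \frac{1}{-35} = -4945 - \frac{1}{35} = - \frac{173076}{35}$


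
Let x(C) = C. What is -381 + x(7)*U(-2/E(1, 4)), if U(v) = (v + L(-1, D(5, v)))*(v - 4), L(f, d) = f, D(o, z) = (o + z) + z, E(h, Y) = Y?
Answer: -1335/4 ≈ -333.75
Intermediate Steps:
D(o, z) = o + 2*z
U(v) = (-1 + v)*(-4 + v) (U(v) = (v - 1)*(v - 4) = (-1 + v)*(-4 + v))
-381 + x(7)*U(-2/E(1, 4)) = -381 + 7*(4 + (-2/4)² - (-10)/4) = -381 + 7*(4 + (-2*¼)² - (-10)/4) = -381 + 7*(4 + (-½)² - 5*(-½)) = -381 + 7*(4 + ¼ + 5/2) = -381 + 7*(27/4) = -381 + 189/4 = -1335/4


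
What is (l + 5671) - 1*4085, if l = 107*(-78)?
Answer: -6760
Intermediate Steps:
l = -8346
(l + 5671) - 1*4085 = (-8346 + 5671) - 1*4085 = -2675 - 4085 = -6760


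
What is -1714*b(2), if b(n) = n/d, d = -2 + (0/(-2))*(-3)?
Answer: 1714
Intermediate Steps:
d = -2 (d = -2 + (0*(-1/2))*(-3) = -2 + 0*(-3) = -2 + 0 = -2)
b(n) = -n/2 (b(n) = n/(-2) = n*(-1/2) = -n/2)
-1714*b(2) = -(-857)*2 = -1714*(-1) = 1714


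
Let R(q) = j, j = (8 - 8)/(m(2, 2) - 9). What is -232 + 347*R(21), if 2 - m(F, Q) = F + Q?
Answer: -232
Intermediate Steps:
m(F, Q) = 2 - F - Q (m(F, Q) = 2 - (F + Q) = 2 + (-F - Q) = 2 - F - Q)
j = 0 (j = (8 - 8)/((2 - 1*2 - 1*2) - 9) = 0/((2 - 2 - 2) - 9) = 0/(-2 - 9) = 0/(-11) = 0*(-1/11) = 0)
R(q) = 0
-232 + 347*R(21) = -232 + 347*0 = -232 + 0 = -232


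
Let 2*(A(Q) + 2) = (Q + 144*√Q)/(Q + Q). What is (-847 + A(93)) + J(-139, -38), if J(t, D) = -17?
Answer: -3463/4 + 12*√93/31 ≈ -862.02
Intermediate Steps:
A(Q) = -2 + (Q + 144*√Q)/(4*Q) (A(Q) = -2 + ((Q + 144*√Q)/(Q + Q))/2 = -2 + ((Q + 144*√Q)/((2*Q)))/2 = -2 + ((Q + 144*√Q)*(1/(2*Q)))/2 = -2 + ((Q + 144*√Q)/(2*Q))/2 = -2 + (Q + 144*√Q)/(4*Q))
(-847 + A(93)) + J(-139, -38) = (-847 + (-7/4 + 36/√93)) - 17 = (-847 + (-7/4 + 36*(√93/93))) - 17 = (-847 + (-7/4 + 12*√93/31)) - 17 = (-3395/4 + 12*√93/31) - 17 = -3463/4 + 12*√93/31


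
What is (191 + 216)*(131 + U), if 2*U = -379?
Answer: -47619/2 ≈ -23810.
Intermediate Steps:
U = -379/2 (U = (½)*(-379) = -379/2 ≈ -189.50)
(191 + 216)*(131 + U) = (191 + 216)*(131 - 379/2) = 407*(-117/2) = -47619/2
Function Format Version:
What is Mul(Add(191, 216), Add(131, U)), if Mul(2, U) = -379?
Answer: Rational(-47619, 2) ≈ -23810.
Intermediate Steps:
U = Rational(-379, 2) (U = Mul(Rational(1, 2), -379) = Rational(-379, 2) ≈ -189.50)
Mul(Add(191, 216), Add(131, U)) = Mul(Add(191, 216), Add(131, Rational(-379, 2))) = Mul(407, Rational(-117, 2)) = Rational(-47619, 2)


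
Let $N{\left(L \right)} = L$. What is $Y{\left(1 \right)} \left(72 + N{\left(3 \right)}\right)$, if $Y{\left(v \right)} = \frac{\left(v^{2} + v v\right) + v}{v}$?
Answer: $225$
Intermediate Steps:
$Y{\left(v \right)} = \frac{v + 2 v^{2}}{v}$ ($Y{\left(v \right)} = \frac{\left(v^{2} + v^{2}\right) + v}{v} = \frac{2 v^{2} + v}{v} = \frac{v + 2 v^{2}}{v}$)
$Y{\left(1 \right)} \left(72 + N{\left(3 \right)}\right) = \left(1 + 2 \cdot 1\right) \left(72 + 3\right) = \left(1 + 2\right) 75 = 3 \cdot 75 = 225$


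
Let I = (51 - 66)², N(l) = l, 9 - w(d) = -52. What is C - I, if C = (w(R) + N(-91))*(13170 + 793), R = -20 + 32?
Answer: -419115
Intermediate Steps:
R = 12
w(d) = 61 (w(d) = 9 - 1*(-52) = 9 + 52 = 61)
C = -418890 (C = (61 - 91)*(13170 + 793) = -30*13963 = -418890)
I = 225 (I = (-15)² = 225)
C - I = -418890 - 1*225 = -418890 - 225 = -419115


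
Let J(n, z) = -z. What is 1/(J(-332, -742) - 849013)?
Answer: -1/848271 ≈ -1.1789e-6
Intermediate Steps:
1/(J(-332, -742) - 849013) = 1/(-1*(-742) - 849013) = 1/(742 - 849013) = 1/(-848271) = -1/848271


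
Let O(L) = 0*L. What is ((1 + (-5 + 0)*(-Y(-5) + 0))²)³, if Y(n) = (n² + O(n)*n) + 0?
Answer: 4001504141376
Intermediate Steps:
O(L) = 0
Y(n) = n² (Y(n) = (n² + 0*n) + 0 = (n² + 0) + 0 = n² + 0 = n²)
((1 + (-5 + 0)*(-Y(-5) + 0))²)³ = ((1 + (-5 + 0)*(-1*(-5)² + 0))²)³ = ((1 - 5*(-1*25 + 0))²)³ = ((1 - 5*(-25 + 0))²)³ = ((1 - 5*(-25))²)³ = ((1 + 125)²)³ = (126²)³ = 15876³ = 4001504141376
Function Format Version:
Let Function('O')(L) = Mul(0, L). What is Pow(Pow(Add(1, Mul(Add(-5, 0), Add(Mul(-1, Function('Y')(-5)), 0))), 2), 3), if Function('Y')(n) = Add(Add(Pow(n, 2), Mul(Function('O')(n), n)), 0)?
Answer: 4001504141376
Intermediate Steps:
Function('O')(L) = 0
Function('Y')(n) = Pow(n, 2) (Function('Y')(n) = Add(Add(Pow(n, 2), Mul(0, n)), 0) = Add(Add(Pow(n, 2), 0), 0) = Add(Pow(n, 2), 0) = Pow(n, 2))
Pow(Pow(Add(1, Mul(Add(-5, 0), Add(Mul(-1, Function('Y')(-5)), 0))), 2), 3) = Pow(Pow(Add(1, Mul(Add(-5, 0), Add(Mul(-1, Pow(-5, 2)), 0))), 2), 3) = Pow(Pow(Add(1, Mul(-5, Add(Mul(-1, 25), 0))), 2), 3) = Pow(Pow(Add(1, Mul(-5, Add(-25, 0))), 2), 3) = Pow(Pow(Add(1, Mul(-5, -25)), 2), 3) = Pow(Pow(Add(1, 125), 2), 3) = Pow(Pow(126, 2), 3) = Pow(15876, 3) = 4001504141376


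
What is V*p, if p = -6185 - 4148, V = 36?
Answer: -371988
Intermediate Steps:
p = -10333
V*p = 36*(-10333) = -371988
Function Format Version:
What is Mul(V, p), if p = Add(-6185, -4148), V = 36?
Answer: -371988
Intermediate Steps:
p = -10333
Mul(V, p) = Mul(36, -10333) = -371988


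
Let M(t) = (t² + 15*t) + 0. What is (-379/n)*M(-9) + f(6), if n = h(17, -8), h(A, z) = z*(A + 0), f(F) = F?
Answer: -9825/68 ≈ -144.49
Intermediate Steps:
h(A, z) = A*z (h(A, z) = z*A = A*z)
n = -136 (n = 17*(-8) = -136)
M(t) = t² + 15*t
(-379/n)*M(-9) + f(6) = (-379/(-136))*(-9*(15 - 9)) + 6 = (-379*(-1/136))*(-9*6) + 6 = (379/136)*(-54) + 6 = -10233/68 + 6 = -9825/68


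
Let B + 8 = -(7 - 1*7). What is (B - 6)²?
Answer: 196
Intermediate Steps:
B = -8 (B = -8 - (7 - 1*7) = -8 - (7 - 7) = -8 - 1*0 = -8 + 0 = -8)
(B - 6)² = (-8 - 6)² = (-14)² = 196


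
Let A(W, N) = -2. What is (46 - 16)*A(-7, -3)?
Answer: -60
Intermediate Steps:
(46 - 16)*A(-7, -3) = (46 - 16)*(-2) = 30*(-2) = -60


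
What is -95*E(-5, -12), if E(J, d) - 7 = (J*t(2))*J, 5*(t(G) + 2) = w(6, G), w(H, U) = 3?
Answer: 2660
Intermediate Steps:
t(G) = -7/5 (t(G) = -2 + (⅕)*3 = -2 + ⅗ = -7/5)
E(J, d) = 7 - 7*J²/5 (E(J, d) = 7 + (J*(-7/5))*J = 7 + (-7*J/5)*J = 7 - 7*J²/5)
-95*E(-5, -12) = -95*(7 - 7/5*(-5)²) = -95*(7 - 7/5*25) = -95*(7 - 35) = -95*(-28) = 2660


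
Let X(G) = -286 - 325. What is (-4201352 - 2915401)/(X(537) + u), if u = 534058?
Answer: -7116753/533447 ≈ -13.341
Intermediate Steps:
X(G) = -611
(-4201352 - 2915401)/(X(537) + u) = (-4201352 - 2915401)/(-611 + 534058) = -7116753/533447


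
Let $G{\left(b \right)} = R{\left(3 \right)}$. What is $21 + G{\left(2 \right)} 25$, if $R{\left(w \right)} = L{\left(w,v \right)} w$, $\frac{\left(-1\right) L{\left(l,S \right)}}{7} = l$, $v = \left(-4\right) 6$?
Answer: $-1554$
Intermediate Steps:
$v = -24$
$L{\left(l,S \right)} = - 7 l$
$R{\left(w \right)} = - 7 w^{2}$ ($R{\left(w \right)} = - 7 w w = - 7 w^{2}$)
$G{\left(b \right)} = -63$ ($G{\left(b \right)} = - 7 \cdot 3^{2} = \left(-7\right) 9 = -63$)
$21 + G{\left(2 \right)} 25 = 21 - 1575 = -1554$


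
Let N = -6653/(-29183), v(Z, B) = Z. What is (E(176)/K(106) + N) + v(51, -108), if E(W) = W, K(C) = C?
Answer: 81802362/1546699 ≈ 52.888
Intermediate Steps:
N = 6653/29183 (N = -6653*(-1/29183) = 6653/29183 ≈ 0.22798)
(E(176)/K(106) + N) + v(51, -108) = (176/106 + 6653/29183) + 51 = (176*(1/106) + 6653/29183) + 51 = (88/53 + 6653/29183) + 51 = 2920713/1546699 + 51 = 81802362/1546699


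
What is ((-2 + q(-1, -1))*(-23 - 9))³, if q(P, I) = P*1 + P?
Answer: 2097152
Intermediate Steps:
q(P, I) = 2*P (q(P, I) = P + P = 2*P)
((-2 + q(-1, -1))*(-23 - 9))³ = ((-2 + 2*(-1))*(-23 - 9))³ = ((-2 - 2)*(-32))³ = (-4*(-32))³ = 128³ = 2097152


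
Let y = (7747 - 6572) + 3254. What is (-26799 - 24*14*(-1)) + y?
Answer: -22034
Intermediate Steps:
y = 4429 (y = 1175 + 3254 = 4429)
(-26799 - 24*14*(-1)) + y = (-26799 - 24*14*(-1)) + 4429 = (-26799 - 336*(-1)) + 4429 = (-26799 + 336) + 4429 = -26463 + 4429 = -22034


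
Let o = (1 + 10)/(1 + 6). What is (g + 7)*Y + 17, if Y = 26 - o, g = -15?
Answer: -1249/7 ≈ -178.43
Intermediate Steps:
o = 11/7 ≈ 1.5714
Y = 171/7 (Y = 26 - 1*11/7 = 26 - 11/7 = 171/7 ≈ 24.429)
(g + 7)*Y + 17 = (-15 + 7)*(171/7) + 17 = -8*171/7 + 17 = -1368/7 + 17 = -1249/7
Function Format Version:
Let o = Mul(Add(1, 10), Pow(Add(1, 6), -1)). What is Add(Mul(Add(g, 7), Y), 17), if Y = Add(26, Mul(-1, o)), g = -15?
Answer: Rational(-1249, 7) ≈ -178.43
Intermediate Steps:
o = Rational(11, 7) (o = Mul(11, Pow(7, -1)) = Mul(11, Rational(1, 7)) = Rational(11, 7) ≈ 1.5714)
Y = Rational(171, 7) (Y = Add(26, Mul(-1, Rational(11, 7))) = Add(26, Rational(-11, 7)) = Rational(171, 7) ≈ 24.429)
Add(Mul(Add(g, 7), Y), 17) = Add(Mul(Add(-15, 7), Rational(171, 7)), 17) = Add(Mul(-8, Rational(171, 7)), 17) = Add(Rational(-1368, 7), 17) = Rational(-1249, 7)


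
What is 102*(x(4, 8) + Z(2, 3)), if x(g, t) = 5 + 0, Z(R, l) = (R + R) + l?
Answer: 1224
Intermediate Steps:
Z(R, l) = l + 2*R (Z(R, l) = 2*R + l = l + 2*R)
x(g, t) = 5
102*(x(4, 8) + Z(2, 3)) = 102*(5 + (3 + 2*2)) = 102*(5 + (3 + 4)) = 102*(5 + 7) = 102*12 = 1224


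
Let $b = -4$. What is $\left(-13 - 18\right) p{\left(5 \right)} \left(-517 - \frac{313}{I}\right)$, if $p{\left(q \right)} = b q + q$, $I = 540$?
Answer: $- \frac{8664283}{36} \approx -2.4067 \cdot 10^{5}$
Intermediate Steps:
$p{\left(q \right)} = - 3 q$ ($p{\left(q \right)} = - 4 q + q = - 3 q$)
$\left(-13 - 18\right) p{\left(5 \right)} \left(-517 - \frac{313}{I}\right) = \left(-13 - 18\right) \left(\left(-3\right) 5\right) \left(-517 - \frac{313}{540}\right) = \left(-31\right) \left(-15\right) \left(-517 - \frac{313}{540}\right) = 465 \left(-517 - \frac{313}{540}\right) = 465 \left(- \frac{279493}{540}\right) = - \frac{8664283}{36}$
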